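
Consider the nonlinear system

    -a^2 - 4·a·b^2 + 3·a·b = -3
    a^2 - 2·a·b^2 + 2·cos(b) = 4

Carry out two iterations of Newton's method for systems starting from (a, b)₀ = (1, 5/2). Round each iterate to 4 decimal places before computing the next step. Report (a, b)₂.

(2.1668, -1.2310)

At (1, 5/2): F = (-15.5000, -17.102287).
Jacobian J = [[-2·a - 4·b^2 + 3·b, -8·a·b + 3·a], [2·a - 2·b^2, -4·a·b - 2·sin(b)]].
At the point, J = [[-19.5000, -17.0000], [-10.5000, -11.196944]] (det J = 39.840414).
Solving J·Δ = −F gives Δ = (2.9414, -4.2857).
Then the next iterate is (a, b)₁ = (3.9414, -1.7857).
Round to (3.9414, -1.7857) and repeat: F = (-83.921263, -14.027950), J = [[-25.994798, 68.129464], [1.505351, 30.106626]].
Δ = (-1.7746, 0.5547), so (a, b)₂ = (2.1668, -1.2310).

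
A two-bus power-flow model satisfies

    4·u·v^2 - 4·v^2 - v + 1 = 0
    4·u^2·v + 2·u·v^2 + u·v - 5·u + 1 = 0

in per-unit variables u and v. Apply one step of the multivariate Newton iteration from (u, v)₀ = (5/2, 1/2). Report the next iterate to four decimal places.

(-16.5000, 3.9000)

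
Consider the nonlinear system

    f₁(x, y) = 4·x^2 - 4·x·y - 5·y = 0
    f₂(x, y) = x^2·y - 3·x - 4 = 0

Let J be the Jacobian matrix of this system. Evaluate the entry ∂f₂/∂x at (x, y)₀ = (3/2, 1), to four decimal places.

0.0000

∂f₂/∂x = 2·x·y - 3.
At (3/2, 1) this is 0.0000.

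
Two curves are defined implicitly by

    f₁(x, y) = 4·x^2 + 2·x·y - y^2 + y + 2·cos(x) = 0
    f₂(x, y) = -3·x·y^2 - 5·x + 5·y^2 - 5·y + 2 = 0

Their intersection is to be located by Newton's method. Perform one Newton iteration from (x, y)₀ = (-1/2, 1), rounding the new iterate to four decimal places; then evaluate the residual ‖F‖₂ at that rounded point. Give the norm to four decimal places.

4.4168

At (-1/2, 1): F = (1.755165, 6.0000).
Jacobian J = [[8·x + 2·y - 2·sin(x), 2·x - 2·y + 1], [-3·y^2 - 5, -6·x·y + 10·y - 5]].
At the point, J = [[-1.041149, -2.0000], [-8.0000, 8.0000]] (det J = -24.329191).
Solving J·Δ = −F gives Δ = (1.0704, 0.3204).
Then the next iterate is (x, y)₁ = (0.5704, 1.3204).
Re-evaluating at (0.5704, 1.3204): F = (4.068051, -1.720121), so ‖F‖₂ = 4.4168.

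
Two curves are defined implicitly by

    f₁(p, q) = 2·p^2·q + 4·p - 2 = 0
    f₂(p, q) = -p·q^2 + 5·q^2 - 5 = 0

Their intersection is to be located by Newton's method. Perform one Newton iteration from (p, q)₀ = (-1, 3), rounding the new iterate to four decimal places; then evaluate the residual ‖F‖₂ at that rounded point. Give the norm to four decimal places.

At (-1, 3): F = (0.0000, 49.0000).
Jacobian J = [[4·p·q + 4, 2·p^2], [-q^2, -2·p·q + 10·q]].
At the point, J = [[-8.0000, 2.0000], [-9.0000, 36.0000]] (det J = -270.0000).
Solving J·Δ = −F gives Δ = (-0.3630, -1.4519).
Then the next iterate is (p, q)₁ = (-1.3630, 1.5481).
Re-evaluating at (-1.3630, 1.5481): F = (-1.699976, 10.249652), so ‖F‖₂ = 10.3897.

10.3897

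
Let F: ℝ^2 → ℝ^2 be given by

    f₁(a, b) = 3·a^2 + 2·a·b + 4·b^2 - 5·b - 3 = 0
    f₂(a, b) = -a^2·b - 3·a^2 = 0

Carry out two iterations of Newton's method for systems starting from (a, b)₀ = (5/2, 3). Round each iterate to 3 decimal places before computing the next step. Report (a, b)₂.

(0.805, 1.425)

At (5/2, 3): F = (51.750, -37.500).
Jacobian J = [[6·a + 2·b, 2·a + 8·b - 5], [-2·a·b - 6·a, -a^2]].
At the point, J = [[21.000, 24.000], [-30.000, -6.250]] (det J = 588.750).
Solving J·Δ = −F gives Δ = (-0.979, -1.299).
Then the next iterate is (a, b)₁ = (1.521, 1.701).
Round to (1.521, 1.701) and repeat: F = (12.18337, -10.87549), J = [[12.528, 11.650], [-14.30044, -2.31344]].
Δ = (-0.716, -0.276), so (a, b)₂ = (0.805, 1.425).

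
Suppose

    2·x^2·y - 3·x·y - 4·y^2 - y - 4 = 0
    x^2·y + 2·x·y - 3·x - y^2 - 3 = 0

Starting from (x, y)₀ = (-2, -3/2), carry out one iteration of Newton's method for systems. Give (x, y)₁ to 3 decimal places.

(0.348, -1.750)

At (-2, -3/2): F = (-32.500, 0.750).
Jacobian J = [[4·x·y - 3·y, 2·x^2 - 3·x - 8·y - 1], [2·x·y + 2·y - 3, x^2 + 2·x - 2·y]].
At the point, J = [[16.500, 25.000], [0.000, 3.000]] (det J = 49.500).
Solving J·Δ = −F gives Δ = (2.348, -0.250).
Then the next iterate is (x, y)₁ = (0.348, -1.750).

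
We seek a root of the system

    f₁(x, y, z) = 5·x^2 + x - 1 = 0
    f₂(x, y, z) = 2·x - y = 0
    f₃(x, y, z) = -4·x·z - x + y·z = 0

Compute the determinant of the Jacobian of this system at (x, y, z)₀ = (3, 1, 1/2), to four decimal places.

J = [[10·x + 1, 0, 0], [2, -1, 0], [-4·z - 1, z, -4·x + y]].
At the point, J = [[31.0000, 0.0000, 0.0000], [2.0000, -1.0000, 0.0000], [-3.0000, 0.5000, -11.0000]].
det J = 341.0000.

341.0000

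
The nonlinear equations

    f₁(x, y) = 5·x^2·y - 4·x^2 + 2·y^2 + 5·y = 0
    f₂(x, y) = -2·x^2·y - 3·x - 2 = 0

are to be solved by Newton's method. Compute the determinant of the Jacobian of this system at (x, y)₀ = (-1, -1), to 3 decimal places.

J = [[10·x·y - 8·x, 5·x^2 + 4·y + 5], [-4·x·y - 3, -2·x^2]].
At the point, J = [[18.000, 6.000], [-7.000, -2.000]].
det J = 6.000.

6.000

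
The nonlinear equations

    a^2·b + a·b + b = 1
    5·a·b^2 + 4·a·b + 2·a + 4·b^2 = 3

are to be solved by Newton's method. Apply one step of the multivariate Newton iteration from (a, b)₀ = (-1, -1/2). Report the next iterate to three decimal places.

At (-1, -1/2): F = (-1.500, -3.250).
Jacobian J = [[2·a·b + b, a^2 + a + 1], [5·b^2 + 4·b + 2, 10·a·b + 4·a + 8·b]].
At the point, J = [[0.500, 1.000], [1.250, -3.000]] (det J = -2.750).
Solving J·Δ = −F gives Δ = (2.818, 0.091).
Then the next iterate is (a, b)₁ = (1.818, -0.409).

(1.818, -0.409)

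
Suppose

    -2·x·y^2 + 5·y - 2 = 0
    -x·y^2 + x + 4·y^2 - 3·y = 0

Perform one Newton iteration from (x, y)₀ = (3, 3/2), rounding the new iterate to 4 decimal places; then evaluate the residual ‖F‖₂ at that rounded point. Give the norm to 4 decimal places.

At (3, 3/2): F = (-8.0000, 0.7500).
Jacobian J = [[-2·y^2, -4·x·y + 5], [-y^2 + 1, -2·x·y + 8·y - 3]].
At the point, J = [[-4.5000, -13.0000], [-1.2500, 0.0000]] (det J = -16.2500).
Solving J·Δ = −F gives Δ = (0.6000, -0.8231).
Then the next iterate is (x, y)₁ = (3.6000, 0.6769).
Re-evaluating at (3.6000, 0.6769): F = (-1.914494, 1.752577), so ‖F‖₂ = 2.5955.

2.5955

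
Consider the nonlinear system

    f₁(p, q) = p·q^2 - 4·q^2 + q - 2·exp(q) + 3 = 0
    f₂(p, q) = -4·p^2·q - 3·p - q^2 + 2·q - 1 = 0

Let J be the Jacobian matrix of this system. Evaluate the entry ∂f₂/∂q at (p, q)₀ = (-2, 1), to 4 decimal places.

-16.0000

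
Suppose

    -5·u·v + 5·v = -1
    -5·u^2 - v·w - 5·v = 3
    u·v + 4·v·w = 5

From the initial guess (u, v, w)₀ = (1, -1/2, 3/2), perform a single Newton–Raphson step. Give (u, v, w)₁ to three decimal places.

At (1, -1/2, 3/2): F = (1.000, -4.750, -8.500).
Jacobian J = [[-5·v, -5·u + 5, 0], [-10·u, -w - 5, -v], [v, u + 4·w, 4·v]].
At the point, J = [[2.500, 0.000, 0.000], [-10.000, -6.500, 0.500], [-0.500, 7.000, -2.000]] (det J = 23.750).
Solving J·Δ = −F gives Δ = (-0.400, -0.595, -6.232).
Then the next iterate is (u, v, w)₁ = (0.600, -1.095, -4.732).

(0.600, -1.095, -4.732)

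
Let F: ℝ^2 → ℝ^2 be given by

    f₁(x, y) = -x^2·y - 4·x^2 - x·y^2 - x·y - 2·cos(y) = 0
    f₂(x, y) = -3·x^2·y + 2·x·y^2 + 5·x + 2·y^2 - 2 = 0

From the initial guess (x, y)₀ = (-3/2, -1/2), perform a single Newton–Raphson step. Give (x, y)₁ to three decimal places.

At (-3/2, -1/2): F = (-10.00517, -6.375).
Jacobian J = [[-2·x·y - 8·x - y^2 - y, -x^2 - 2·x·y - x + 2·sin(y)], [-6·x·y + 2·y^2 + 5, -3·x^2 + 4·x·y + 4·y]].
At the point, J = [[10.750, -3.20885], [1.000, -5.750]] (det J = -58.60365).
Solving J·Δ = −F gives Δ = (0.633, -0.999).
Then the next iterate is (x, y)₁ = (-0.867, -1.499).

(-0.867, -1.499)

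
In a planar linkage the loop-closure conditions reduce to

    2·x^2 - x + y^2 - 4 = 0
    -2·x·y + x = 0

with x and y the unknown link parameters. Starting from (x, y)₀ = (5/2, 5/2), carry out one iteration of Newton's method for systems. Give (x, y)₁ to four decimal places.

At (5/2, 5/2): F = (12.2500, -10.0000).
Jacobian J = [[4·x - 1, 2·y], [-2·y + 1, -2·x]].
At the point, J = [[9.0000, 5.0000], [-4.0000, -5.0000]] (det J = -25.0000).
Solving J·Δ = −F gives Δ = (-0.4500, -1.6400).
Then the next iterate is (x, y)₁ = (2.0500, 0.8600).

(2.0500, 0.8600)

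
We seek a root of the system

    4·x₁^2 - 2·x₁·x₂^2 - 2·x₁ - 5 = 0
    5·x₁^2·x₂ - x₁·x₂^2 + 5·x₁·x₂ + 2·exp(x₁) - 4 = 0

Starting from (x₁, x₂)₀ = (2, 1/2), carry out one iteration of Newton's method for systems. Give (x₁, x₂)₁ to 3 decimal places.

At (2, 1/2): F = (6.000, 25.27811).
Jacobian J = [[8·x₁ - 2·x₂^2 - 2, -4·x₁·x₂], [10·x₁·x₂ - x₂^2 + 5·x₂ + 2·exp(x₁), 5·x₁^2 - 2·x₁·x₂ + 5·x₁]].
At the point, J = [[13.500, -4.000], [27.02811, 28.000]] (det J = 486.11245).
Solving J·Δ = −F gives Δ = (-0.554, -0.368).
Then the next iterate is (x₁, x₂)₁ = (1.446, 0.132).

(1.446, 0.132)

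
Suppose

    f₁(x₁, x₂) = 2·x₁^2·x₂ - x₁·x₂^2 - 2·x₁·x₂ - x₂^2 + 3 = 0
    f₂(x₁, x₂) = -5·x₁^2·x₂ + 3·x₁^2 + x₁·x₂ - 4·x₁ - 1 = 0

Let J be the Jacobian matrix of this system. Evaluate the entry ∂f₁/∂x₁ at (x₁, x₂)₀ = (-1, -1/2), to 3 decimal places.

2.750

∂f₁/∂x₁ = 4·x₁·x₂ - x₂^2 - 2·x₂.
At (-1, -1/2) this is 2.750.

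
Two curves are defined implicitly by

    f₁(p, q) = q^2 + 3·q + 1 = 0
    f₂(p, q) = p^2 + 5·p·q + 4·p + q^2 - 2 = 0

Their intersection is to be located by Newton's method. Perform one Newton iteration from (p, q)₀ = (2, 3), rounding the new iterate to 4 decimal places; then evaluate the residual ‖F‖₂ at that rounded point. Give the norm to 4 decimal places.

12.6898

At (2, 3): F = (19.0000, 49.0000).
Jacobian J = [[0, 2·q + 3], [2·p + 5·q + 4, 5·p + 2·q]].
At the point, J = [[0.0000, 9.0000], [23.0000, 16.0000]] (det J = -207.0000).
Solving J·Δ = −F gives Δ = (-0.6618, -2.1111).
Then the next iterate is (p, q)₁ = (1.3382, 0.8889).
Re-evaluating at (1.3382, 0.8889): F = (4.456843, 11.881352), so ‖F‖₂ = 12.6898.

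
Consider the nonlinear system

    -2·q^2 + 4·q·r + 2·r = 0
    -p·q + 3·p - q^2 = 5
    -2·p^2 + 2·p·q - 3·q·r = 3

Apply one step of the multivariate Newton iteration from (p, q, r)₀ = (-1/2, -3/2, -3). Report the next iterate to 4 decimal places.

(-1.9075, 3.0240, -7.9110)

At (-1/2, -3/2, -3): F = (7.5000, -9.5000, -15.5000).
Jacobian J = [[0, -4·q + 4·r, 4·q + 2], [-q + 3, -p - 2·q, 0], [-4·p + 2·q, 2·p - 3·r, -3·q]].
At the point, J = [[0.0000, -6.0000, -4.0000], [4.5000, 3.5000, 0.0000], [-1.0000, 8.0000, 4.5000]] (det J = -36.5000).
Solving J·Δ = −F gives Δ = (-1.4075, 4.5240, -4.9110).
Then the next iterate is (p, q, r)₁ = (-1.9075, 3.0240, -7.9110).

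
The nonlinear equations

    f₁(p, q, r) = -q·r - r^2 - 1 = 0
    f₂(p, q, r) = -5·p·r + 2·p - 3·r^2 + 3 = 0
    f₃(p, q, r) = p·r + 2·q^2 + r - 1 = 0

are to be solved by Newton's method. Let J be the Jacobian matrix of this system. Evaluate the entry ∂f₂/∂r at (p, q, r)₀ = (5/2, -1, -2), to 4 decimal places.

-0.5000

∂f₂/∂r = -5·p - 6·r.
At (5/2, -1, -2) this is -0.5000.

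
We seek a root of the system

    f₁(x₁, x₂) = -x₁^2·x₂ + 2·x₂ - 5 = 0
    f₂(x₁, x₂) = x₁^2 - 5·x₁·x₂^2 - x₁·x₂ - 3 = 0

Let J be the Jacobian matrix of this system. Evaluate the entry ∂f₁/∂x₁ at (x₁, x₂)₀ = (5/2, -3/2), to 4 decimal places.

7.5000

∂f₁/∂x₁ = -2·x₁·x₂.
At (5/2, -3/2) this is 7.5000.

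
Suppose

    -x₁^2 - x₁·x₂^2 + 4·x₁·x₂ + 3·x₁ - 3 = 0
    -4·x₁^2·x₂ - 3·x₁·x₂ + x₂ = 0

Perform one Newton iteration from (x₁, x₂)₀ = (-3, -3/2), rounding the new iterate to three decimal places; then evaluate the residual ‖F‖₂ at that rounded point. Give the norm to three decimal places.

At (-3, -3/2): F = (3.750, 39.000).
Jacobian J = [[-2·x₁ - x₂^2 + 4·x₂ + 3, -2·x₁·x₂ + 4·x₁], [-8·x₁·x₂ - 3·x₂, -4·x₁^2 - 3·x₁ + 1]].
At the point, J = [[0.750, -21.000], [-31.500, -26.000]] (det J = -681.000).
Solving J·Δ = −F gives Δ = (1.059, 0.216).
Then the next iterate is (x₁, x₂)₁ = (-1.941, -1.284).
Re-evaluating at (-1.941, -1.284): F = (0.57854, 10.58905), so ‖F‖₂ = 10.605.

10.605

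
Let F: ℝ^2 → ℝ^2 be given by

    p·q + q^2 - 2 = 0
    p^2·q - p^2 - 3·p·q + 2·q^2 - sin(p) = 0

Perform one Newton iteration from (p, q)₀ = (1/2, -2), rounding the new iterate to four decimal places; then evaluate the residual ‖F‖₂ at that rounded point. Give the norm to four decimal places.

1.0866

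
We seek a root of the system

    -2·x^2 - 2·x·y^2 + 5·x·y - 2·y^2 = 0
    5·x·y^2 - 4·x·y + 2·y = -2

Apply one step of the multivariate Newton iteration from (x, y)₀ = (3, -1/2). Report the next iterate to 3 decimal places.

At (3, -1/2): F = (-27.500, 10.750).
Jacobian J = [[-4·x - 2·y^2 + 5·y, -4·x·y + 5·x - 4·y], [5·y^2 - 4·y, 10·x·y - 4·x + 2]].
At the point, J = [[-15.000, 23.000], [3.250, -25.000]] (det J = 300.250).
Solving J·Δ = −F gives Δ = (-1.466, 0.239).
Then the next iterate is (x, y)₁ = (1.534, -0.261).

(1.534, -0.261)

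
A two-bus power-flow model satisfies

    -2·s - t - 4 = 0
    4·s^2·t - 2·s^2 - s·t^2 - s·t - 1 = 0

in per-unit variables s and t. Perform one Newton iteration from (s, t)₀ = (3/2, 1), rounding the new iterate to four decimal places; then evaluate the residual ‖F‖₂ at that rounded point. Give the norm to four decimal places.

At (3/2, 1): F = (-8.0000, 0.5000).
Jacobian J = [[-2, -1], [8·s·t - 4·s - t^2 - t, 4·s^2 - 2·s·t - s]].
At the point, J = [[-2.0000, -1.0000], [4.0000, 4.5000]] (det J = -5.0000).
Solving J·Δ = −F gives Δ = (-7.1000, 6.2000).
Then the next iterate is (s, t)₁ = (-5.6000, 7.2000).
Re-evaluating at (-5.6000, 7.2000): F = (0.0000, 1170.0720), so ‖F‖₂ = 1170.0720.

1170.0720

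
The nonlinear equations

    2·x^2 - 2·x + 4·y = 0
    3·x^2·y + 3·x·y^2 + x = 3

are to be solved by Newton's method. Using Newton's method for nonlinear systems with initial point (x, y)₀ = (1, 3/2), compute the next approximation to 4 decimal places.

At (1, 3/2): F = (6.0000, 9.2500).
Jacobian J = [[4·x - 2, 4], [6·x·y + 3·y^2 + 1, 3·x^2 + 6·x·y]].
At the point, J = [[2.0000, 4.0000], [16.7500, 12.0000]] (det J = -43.0000).
Solving J·Δ = −F gives Δ = (0.8140, -1.9070).
Then the next iterate is (x, y)₁ = (1.8140, -0.4070).

(1.8140, -0.4070)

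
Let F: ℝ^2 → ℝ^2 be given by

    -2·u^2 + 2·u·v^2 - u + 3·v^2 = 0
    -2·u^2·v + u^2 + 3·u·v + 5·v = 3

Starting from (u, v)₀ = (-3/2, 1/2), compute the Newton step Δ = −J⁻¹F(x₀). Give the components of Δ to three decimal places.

(0.545, -0.483)

At (-3/2, 1/2): F = (-3.000, -2.750).
Jacobian J = [[-4·u + 2·v^2 - 1, 4·u·v + 6·v], [-4·u·v + 2·u + 3·v, -2·u^2 + 3·u + 5]].
At the point, J = [[5.500, 0.000], [1.500, -4.000]] (det J = -22.000).
Solving J·Δ = −F gives Δ = (0.545, -0.483).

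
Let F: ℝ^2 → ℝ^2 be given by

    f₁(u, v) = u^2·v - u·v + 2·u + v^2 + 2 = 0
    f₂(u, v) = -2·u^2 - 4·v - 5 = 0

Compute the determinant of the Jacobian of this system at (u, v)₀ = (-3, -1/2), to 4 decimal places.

J = [[2·u·v - v + 2, u^2 - u + 2·v], [-4·u, -4]].
At the point, J = [[5.5000, 11.0000], [12.0000, -4.0000]].
det J = -154.0000.

-154.0000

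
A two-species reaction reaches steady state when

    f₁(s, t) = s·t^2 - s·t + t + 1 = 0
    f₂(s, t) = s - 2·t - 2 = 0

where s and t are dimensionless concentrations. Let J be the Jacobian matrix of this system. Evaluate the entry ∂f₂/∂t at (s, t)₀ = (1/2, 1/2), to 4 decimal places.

∂f₂/∂t = -2.
At (1/2, 1/2) this is -2.0000.

-2.0000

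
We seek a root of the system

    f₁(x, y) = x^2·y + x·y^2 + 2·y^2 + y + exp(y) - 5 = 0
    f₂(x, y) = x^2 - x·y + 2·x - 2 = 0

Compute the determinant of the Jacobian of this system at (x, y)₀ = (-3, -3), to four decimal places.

97.0498

J = [[2·x·y + y^2, x^2 + 2·x·y + 4·y + exp(y) + 1], [2·x - y + 2, -x]].
At the point, J = [[27.0000, 16.049787], [-1.0000, 3.0000]].
det J = 97.0498.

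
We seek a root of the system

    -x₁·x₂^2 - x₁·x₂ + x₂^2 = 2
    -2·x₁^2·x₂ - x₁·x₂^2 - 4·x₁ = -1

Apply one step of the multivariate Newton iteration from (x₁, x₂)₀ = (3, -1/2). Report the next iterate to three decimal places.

At (3, -1/2): F = (-1.000, -2.750).
Jacobian J = [[-x₂^2 - x₂, -2·x₁·x₂ - x₁ + 2·x₂], [-4·x₁·x₂ - x₂^2 - 4, -2·x₁^2 - 2·x₁·x₂]].
At the point, J = [[0.250, -1.000], [1.750, -15.000]] (det J = -2.000).
Solving J·Δ = −F gives Δ = (6.125, 0.531).
Then the next iterate is (x₁, x₂)₁ = (9.125, 0.031).

(9.125, 0.031)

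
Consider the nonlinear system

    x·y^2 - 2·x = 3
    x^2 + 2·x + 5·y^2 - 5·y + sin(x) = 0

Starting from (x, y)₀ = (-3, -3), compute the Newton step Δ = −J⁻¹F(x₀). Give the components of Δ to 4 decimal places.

(-1.8782, 2.0637)

At (-3, -3): F = (-24.0000, 62.858880).
Jacobian J = [[y^2 - 2, 2·x·y], [2·x + cos(x) + 2, 10·y - 5]].
At the point, J = [[7.0000, 18.0000], [-4.989992, -35.0000]] (det J = -155.180135).
Solving J·Δ = −F gives Δ = (-1.8782, 2.0637).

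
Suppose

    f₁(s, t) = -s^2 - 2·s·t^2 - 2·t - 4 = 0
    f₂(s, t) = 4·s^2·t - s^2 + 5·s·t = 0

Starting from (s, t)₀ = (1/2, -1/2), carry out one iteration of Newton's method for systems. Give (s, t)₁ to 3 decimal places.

(-0.826, -2.012)

At (1/2, -1/2): F = (-3.500, -2.000).
Jacobian J = [[-2·s - 2·t^2, -4·s·t - 2], [8·s·t - 2·s + 5·t, 4·s^2 + 5·s]].
At the point, J = [[-1.500, -1.000], [-5.500, 3.500]] (det J = -10.750).
Solving J·Δ = −F gives Δ = (-1.326, -1.512).
Then the next iterate is (s, t)₁ = (-0.826, -2.012).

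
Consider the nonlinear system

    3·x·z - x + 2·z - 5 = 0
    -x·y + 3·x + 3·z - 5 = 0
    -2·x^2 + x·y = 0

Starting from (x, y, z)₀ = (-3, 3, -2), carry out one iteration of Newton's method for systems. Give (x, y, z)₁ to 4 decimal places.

At (-3, 3, -2): F = (12.0000, -11.0000, -27.0000).
Jacobian J = [[3·z - 1, 0, 3·x + 2], [-y + 3, -x, 3], [-4·x + y, x, 0]].
At the point, J = [[-7.0000, 0.0000, -7.0000], [0.0000, 3.0000, 3.0000], [15.0000, -3.0000, 0.0000]] (det J = 252.0000).
Solving J·Δ = −F gives Δ = (2.7381, 4.6905, -1.0238).
Then the next iterate is (x, y, z)₁ = (-0.2619, 7.6905, -3.0238).

(-0.2619, 7.6905, -3.0238)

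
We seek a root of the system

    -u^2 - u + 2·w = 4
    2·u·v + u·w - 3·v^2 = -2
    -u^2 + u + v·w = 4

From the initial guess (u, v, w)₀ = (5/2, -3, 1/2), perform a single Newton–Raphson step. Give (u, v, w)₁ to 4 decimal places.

(0.4797, -1.7781, 0.3141)

At (5/2, -3, 1/2): F = (-11.7500, -38.7500, -9.2500).
Jacobian J = [[-2·u - 1, 0, 2], [2·v + w, 2·u - 6·v, u], [-2·u + 1, w, v]].
At the point, J = [[-6.0000, 0.0000, 2.0000], [-5.5000, 23.0000, 2.5000], [-4.0000, 0.5000, -3.0000]] (det J = 600.0000).
Solving J·Δ = −F gives Δ = (-2.0203, 1.2219, -0.1859).
Then the next iterate is (u, v, w)₁ = (0.4797, -1.7781, 0.3141).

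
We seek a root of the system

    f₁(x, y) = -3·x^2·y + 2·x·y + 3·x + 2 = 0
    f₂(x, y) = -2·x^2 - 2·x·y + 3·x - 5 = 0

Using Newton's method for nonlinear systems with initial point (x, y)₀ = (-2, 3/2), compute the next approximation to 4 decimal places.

(-0.5714, 1.8929)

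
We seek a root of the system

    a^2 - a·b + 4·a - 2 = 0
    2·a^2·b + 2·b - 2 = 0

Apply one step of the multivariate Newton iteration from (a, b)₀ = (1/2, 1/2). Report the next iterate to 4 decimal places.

At (1/2, 1/2): F = (0.0000, -0.7500).
Jacobian J = [[2·a - b + 4, -a], [4·a·b, 2·a^2 + 2]].
At the point, J = [[4.5000, -0.5000], [1.0000, 2.5000]] (det J = 11.7500).
Solving J·Δ = −F gives Δ = (0.0319, 0.2872).
Then the next iterate is (a, b)₁ = (0.5319, 0.7872).

(0.5319, 0.7872)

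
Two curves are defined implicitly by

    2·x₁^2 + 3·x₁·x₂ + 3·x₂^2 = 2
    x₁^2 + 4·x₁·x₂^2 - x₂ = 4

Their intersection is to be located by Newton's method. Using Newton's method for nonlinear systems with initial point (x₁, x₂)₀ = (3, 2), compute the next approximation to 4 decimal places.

(0.1589, 2.2448)

At (3, 2): F = (46.0000, 51.0000).
Jacobian J = [[4·x₁ + 3·x₂, 3·x₁ + 6·x₂], [2·x₁ + 4·x₂^2, 8·x₁·x₂ - 1]].
At the point, J = [[18.0000, 21.0000], [22.0000, 47.0000]] (det J = 384.0000).
Solving J·Δ = −F gives Δ = (-2.8411, 0.2448).
Then the next iterate is (x₁, x₂)₁ = (0.1589, 2.2448).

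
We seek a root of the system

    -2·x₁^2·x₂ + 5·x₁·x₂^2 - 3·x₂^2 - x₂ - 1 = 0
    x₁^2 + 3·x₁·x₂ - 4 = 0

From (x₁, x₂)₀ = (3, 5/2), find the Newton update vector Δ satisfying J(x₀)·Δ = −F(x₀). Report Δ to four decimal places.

(-1.6395, -0.5964)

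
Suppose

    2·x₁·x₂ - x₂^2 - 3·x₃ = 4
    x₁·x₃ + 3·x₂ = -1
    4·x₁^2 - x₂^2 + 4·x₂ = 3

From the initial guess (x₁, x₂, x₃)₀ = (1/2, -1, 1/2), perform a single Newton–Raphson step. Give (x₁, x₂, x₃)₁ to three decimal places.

(1.000, -0.167, -1.500)

At (1/2, -1, 1/2): F = (-7.500, -1.750, -7.000).
Jacobian J = [[2·x₂, 2·x₁ - 2·x₂, -3], [x₃, 3, x₁], [8·x₁, -2·x₂ + 4, 0]].
At the point, J = [[-2.000, 3.000, -3.000], [0.500, 3.000, 0.500], [4.000, 6.000, 0.000]] (det J = 39.000).
Solving J·Δ = −F gives Δ = (0.500, 0.833, -2.000).
Then the next iterate is (x₁, x₂, x₃)₁ = (1.000, -0.167, -1.500).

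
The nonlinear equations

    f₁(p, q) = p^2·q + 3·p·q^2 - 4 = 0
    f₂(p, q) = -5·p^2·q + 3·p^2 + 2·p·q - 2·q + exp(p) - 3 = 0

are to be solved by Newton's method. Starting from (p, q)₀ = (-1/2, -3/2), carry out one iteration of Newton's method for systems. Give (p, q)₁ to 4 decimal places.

At (-1/2, -3/2): F = (-7.7500, 4.731531).
Jacobian J = [[2·p·q + 3·q^2, p^2 + 6·p·q], [-10·p·q + 6·p + 2·q + exp(p), -5·p^2 + 2·p - 2]].
At the point, J = [[8.2500, 4.7500], [-12.893469, -4.2500]] (det J = 26.181479).
Solving J·Δ = −F gives Δ = (-0.3996, 2.3257).
Then the next iterate is (p, q)₁ = (-0.8996, 0.8257).

(-0.8996, 0.8257)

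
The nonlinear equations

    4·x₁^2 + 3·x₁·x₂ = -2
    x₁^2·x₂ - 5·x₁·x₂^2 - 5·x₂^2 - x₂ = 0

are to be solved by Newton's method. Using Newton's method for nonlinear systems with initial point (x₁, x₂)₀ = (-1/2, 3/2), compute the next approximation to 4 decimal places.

(-1.2016, 1.7661)

At (-1/2, 3/2): F = (0.7500, -6.7500).
Jacobian J = [[8·x₁ + 3·x₂, 3·x₁], [2·x₁·x₂ - 5·x₂^2, x₁^2 - 10·x₁·x₂ - 10·x₂ - 1]].
At the point, J = [[0.5000, -1.5000], [-12.7500, -8.2500]] (det J = -23.2500).
Solving J·Δ = −F gives Δ = (-0.7016, 0.2661).
Then the next iterate is (x₁, x₂)₁ = (-1.2016, 1.7661).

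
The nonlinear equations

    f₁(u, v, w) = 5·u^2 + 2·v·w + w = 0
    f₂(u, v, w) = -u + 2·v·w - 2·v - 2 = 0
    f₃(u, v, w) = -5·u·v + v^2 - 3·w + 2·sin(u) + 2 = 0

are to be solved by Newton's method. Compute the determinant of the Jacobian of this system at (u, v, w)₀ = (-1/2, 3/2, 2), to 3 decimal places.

55.521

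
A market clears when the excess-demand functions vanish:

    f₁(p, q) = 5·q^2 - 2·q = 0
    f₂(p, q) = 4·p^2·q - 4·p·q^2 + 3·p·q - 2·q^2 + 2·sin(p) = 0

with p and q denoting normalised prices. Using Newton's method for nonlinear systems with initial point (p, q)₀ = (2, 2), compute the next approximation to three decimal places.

(0.969, 1.111)

At (2, 2): F = (16.000, 5.81859).
Jacobian J = [[0, 10·q - 2], [8·p·q - 4·q^2 + 3·q + 2·cos(p), 4·p^2 - 8·p·q + 3·p - 4·q]].
At the point, J = [[0.000, 18.000], [21.16771, -18.000]] (det J = -381.01871).
Solving J·Δ = −F gives Δ = (-1.031, -0.889).
Then the next iterate is (p, q)₁ = (0.969, 1.111).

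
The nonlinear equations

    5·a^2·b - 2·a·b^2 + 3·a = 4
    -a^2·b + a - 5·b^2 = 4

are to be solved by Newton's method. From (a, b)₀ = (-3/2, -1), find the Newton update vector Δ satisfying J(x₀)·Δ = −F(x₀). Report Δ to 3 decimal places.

(0.643, 1.230)

At (-3/2, -1): F = (-16.750, -8.250).
Jacobian J = [[10·a·b - 2·b^2 + 3, 5·a^2 - 4·a·b], [-2·a·b + 1, -a^2 - 10·b]].
At the point, J = [[16.000, 5.250], [-2.000, 7.750]] (det J = 134.500).
Solving J·Δ = −F gives Δ = (0.643, 1.230).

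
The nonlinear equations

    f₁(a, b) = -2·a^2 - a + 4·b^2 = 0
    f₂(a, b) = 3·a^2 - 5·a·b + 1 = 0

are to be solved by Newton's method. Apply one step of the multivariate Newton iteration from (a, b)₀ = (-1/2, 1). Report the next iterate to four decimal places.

At (-1/2, 1): F = (4.0000, 4.2500).
Jacobian J = [[-4·a - 1, 8·b], [6·a - 5·b, -5·a]].
At the point, J = [[1.0000, 8.0000], [-8.0000, 2.5000]] (det J = 66.5000).
Solving J·Δ = −F gives Δ = (0.3609, -0.5451).
Then the next iterate is (a, b)₁ = (-0.1391, 0.4549).

(-0.1391, 0.4549)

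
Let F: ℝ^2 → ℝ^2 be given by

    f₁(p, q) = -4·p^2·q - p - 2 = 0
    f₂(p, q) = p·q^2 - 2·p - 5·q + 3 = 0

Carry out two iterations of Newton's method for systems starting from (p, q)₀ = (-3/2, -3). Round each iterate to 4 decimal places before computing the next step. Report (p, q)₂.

(0.5245, -2.6768)

At (-3/2, -3): F = (26.5000, 7.5000).
Jacobian J = [[-8·p·q - 1, -4·p^2], [q^2 - 2, 2·p·q - 5]].
At the point, J = [[-37.0000, -9.0000], [7.0000, 4.0000]] (det J = -85.0000).
Solving J·Δ = −F gives Δ = (2.0412, -5.4471).
Then the next iterate is (p, q)₁ = (0.5412, -8.4471).
Round to (0.5412, -8.4471) and repeat: F = (7.355336, 82.769613), J = [[35.572564, -1.171590], [69.353498, -14.143141]].
Δ = (-0.0167, 5.7703), so (p, q)₂ = (0.5245, -2.6768).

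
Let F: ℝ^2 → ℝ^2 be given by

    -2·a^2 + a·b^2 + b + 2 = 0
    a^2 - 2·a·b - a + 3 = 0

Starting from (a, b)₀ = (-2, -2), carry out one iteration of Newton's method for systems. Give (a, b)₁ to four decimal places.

(-0.7193, -1.9298)

At (-2, -2): F = (-16.0000, 1.0000).
Jacobian J = [[-4·a + b^2, 2·a·b + 1], [2·a - 2·b - 1, -2·a]].
At the point, J = [[12.0000, 9.0000], [-1.0000, 4.0000]] (det J = 57.0000).
Solving J·Δ = −F gives Δ = (1.2807, 0.0702).
Then the next iterate is (a, b)₁ = (-0.7193, -1.9298).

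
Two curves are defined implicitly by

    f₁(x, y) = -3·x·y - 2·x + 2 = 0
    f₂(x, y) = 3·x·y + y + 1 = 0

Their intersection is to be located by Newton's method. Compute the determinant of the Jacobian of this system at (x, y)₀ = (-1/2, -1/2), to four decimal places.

2.5000

J = [[-3·y - 2, -3·x], [3·y, 3·x + 1]].
At the point, J = [[-0.5000, 1.5000], [-1.5000, -0.5000]].
det J = 2.5000.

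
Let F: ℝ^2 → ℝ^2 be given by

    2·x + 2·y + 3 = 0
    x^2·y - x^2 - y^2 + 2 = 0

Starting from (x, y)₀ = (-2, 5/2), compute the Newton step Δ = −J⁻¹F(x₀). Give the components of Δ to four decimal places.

At (-2, 5/2): F = (4.0000, 1.7500).
Jacobian J = [[2, 2], [2·x·y - 2·x, x^2 - 2·y]].
At the point, J = [[2.0000, 2.0000], [-6.0000, -1.0000]] (det J = 10.0000).
Solving J·Δ = −F gives Δ = (0.7500, -2.7500).

(0.7500, -2.7500)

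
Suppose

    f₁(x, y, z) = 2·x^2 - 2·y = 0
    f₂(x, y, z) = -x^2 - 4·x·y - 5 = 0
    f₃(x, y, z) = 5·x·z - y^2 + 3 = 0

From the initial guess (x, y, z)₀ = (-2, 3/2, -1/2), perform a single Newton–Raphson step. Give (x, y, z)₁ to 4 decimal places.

At (-2, 3/2, -1/2): F = (5.0000, 3.0000, 5.7500).
Jacobian J = [[4·x, -2, 0], [-2·x - 4·y, -4·x, 0], [5·z, -2·y, 5·x]].
At the point, J = [[-8.0000, -2.0000, 0.0000], [-2.0000, 8.0000, 0.0000], [-2.5000, -3.0000, -10.0000]] (det J = 680.0000).
Solving J·Δ = −F gives Δ = (0.6765, -0.2059, 0.4676).
Then the next iterate is (x, y, z)₁ = (-1.3235, 1.2941, -0.0324).

(-1.3235, 1.2941, -0.0324)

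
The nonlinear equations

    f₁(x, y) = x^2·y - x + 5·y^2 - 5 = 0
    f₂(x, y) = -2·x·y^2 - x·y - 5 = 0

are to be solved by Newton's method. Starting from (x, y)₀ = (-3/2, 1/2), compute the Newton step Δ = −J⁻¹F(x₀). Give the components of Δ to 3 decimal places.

(5.078, 1.906)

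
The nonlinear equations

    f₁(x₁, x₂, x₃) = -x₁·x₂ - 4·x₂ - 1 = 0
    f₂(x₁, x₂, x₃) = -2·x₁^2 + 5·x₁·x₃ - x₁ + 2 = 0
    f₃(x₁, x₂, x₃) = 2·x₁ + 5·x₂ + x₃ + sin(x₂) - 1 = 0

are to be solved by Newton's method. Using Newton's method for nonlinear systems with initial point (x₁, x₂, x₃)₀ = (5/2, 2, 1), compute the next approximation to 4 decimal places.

(-3.1811, 1.5942, -1.6869)

At (5/2, 2, 1): F = (-14.0000, -0.5000, 15.909297).
Jacobian J = [[-x₂, -x₁ - 4, 0], [-4·x₁ + 5·x₃ - 1, 0, 5·x₁], [2, cos(x₂) + 5, 1]].
At the point, J = [[-2.0000, -6.5000, 0.0000], [-6.0000, 0.0000, 12.5000], [2.0000, 4.583853, 1.0000]] (det J = -86.903671).
Solving J·Δ = −F gives Δ = (-5.6811, -0.4058, -2.6869).
Then the next iterate is (x₁, x₂, x₃)₁ = (-3.1811, 1.5942, -1.6869).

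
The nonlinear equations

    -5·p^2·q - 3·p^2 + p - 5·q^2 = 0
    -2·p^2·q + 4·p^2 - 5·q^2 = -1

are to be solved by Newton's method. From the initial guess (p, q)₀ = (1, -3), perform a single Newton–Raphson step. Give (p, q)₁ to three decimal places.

At (1, -3): F = (-32.000, -34.000).
Jacobian J = [[-10·p·q - 6·p + 1, -5·p^2 - 10·q], [-4·p·q + 8·p, -2·p^2 - 10·q]].
At the point, J = [[25.000, 25.000], [20.000, 28.000]] (det J = 200.000).
Solving J·Δ = −F gives Δ = (0.230, 1.050).
Then the next iterate is (p, q)₁ = (1.230, -1.950).

(1.230, -1.950)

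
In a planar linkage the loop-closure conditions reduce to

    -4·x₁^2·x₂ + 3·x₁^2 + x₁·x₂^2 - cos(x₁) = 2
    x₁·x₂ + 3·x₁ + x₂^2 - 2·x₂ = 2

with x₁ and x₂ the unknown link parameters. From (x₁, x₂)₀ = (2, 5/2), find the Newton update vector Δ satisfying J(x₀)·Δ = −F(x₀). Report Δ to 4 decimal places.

At (2, 5/2): F = (-17.083853, 10.2500).
Jacobian J = [[-8·x₁·x₂ + 6·x₁ + x₂^2 + sin(x₁), -4·x₁^2 + 2·x₁·x₂], [x₂ + 3, x₁ + 2·x₂ - 2]].
At the point, J = [[-20.840703, -6.0000], [5.5000, 5.0000]] (det J = -71.203513).
Solving J·Δ = −F gives Δ = (-0.3359, -1.6805).

(-0.3359, -1.6805)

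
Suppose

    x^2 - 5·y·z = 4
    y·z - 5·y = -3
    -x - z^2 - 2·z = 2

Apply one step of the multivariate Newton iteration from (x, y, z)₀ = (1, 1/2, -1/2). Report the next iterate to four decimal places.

At (1, 1/2, -1/2): F = (-1.7500, 0.2500, -2.2500).
Jacobian J = [[2·x, -5·z, -5·y], [0, z - 5, y], [-1, 0, -2·z - 2]].
At the point, J = [[2.0000, 2.5000, -2.5000], [0.0000, -5.5000, 0.5000], [-1.0000, 0.0000, -1.0000]] (det J = 23.5000).
Solving J·Δ = −F gives Δ = (-0.8138, -0.0851, -1.4362).
Then the next iterate is (x, y, z)₁ = (0.1862, 0.4149, -1.9362).

(0.1862, 0.4149, -1.9362)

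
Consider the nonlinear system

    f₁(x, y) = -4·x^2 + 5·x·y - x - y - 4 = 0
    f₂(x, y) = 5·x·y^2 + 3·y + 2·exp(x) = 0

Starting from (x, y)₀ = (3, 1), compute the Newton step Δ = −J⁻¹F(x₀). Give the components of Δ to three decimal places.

At (3, 1): F = (-29.000, 58.17107).
Jacobian J = [[-8·x + 5·y - 1, 5·x - 1], [5·y^2 + 2·exp(x), 10·x·y + 3]].
At the point, J = [[-20.000, 14.000], [45.17107, 33.000]] (det J = -1292.39503).
Solving J·Δ = −F gives Δ = (-1.371, 0.113).

(-1.371, 0.113)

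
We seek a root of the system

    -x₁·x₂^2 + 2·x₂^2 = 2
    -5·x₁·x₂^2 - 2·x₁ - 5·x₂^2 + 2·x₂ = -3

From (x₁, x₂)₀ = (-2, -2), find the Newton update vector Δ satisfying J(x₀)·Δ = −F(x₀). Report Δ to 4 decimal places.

(0.4143, 0.7714)

At (-2, -2): F = (14.0000, 23.0000).
Jacobian J = [[-x₂^2, -2·x₁·x₂ + 4·x₂], [-5·x₂^2 - 2, -10·x₁·x₂ - 10·x₂ + 2]].
At the point, J = [[-4.0000, -16.0000], [-22.0000, -18.0000]] (det J = -280.0000).
Solving J·Δ = −F gives Δ = (0.4143, 0.7714).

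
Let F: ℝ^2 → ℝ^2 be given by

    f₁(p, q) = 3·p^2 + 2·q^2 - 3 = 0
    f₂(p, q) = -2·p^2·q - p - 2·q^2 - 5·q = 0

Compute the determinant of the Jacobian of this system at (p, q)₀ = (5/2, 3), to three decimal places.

-70.500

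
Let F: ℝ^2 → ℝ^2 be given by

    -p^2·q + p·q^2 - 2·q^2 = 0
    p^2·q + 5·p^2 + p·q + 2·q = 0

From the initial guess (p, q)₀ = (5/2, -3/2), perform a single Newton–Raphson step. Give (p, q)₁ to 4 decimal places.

(1.4944, -1.4103)

At (5/2, -3/2): F = (10.5000, 15.1250).
Jacobian J = [[-2·p·q + q^2, -p^2 + 2·p·q - 4·q], [2·p·q + 10·p + q, p^2 + p + 2]].
At the point, J = [[9.7500, -7.7500], [16.0000, 10.7500]] (det J = 228.8125).
Solving J·Δ = −F gives Δ = (-1.0056, 0.0897).
Then the next iterate is (p, q)₁ = (1.4944, -1.4103).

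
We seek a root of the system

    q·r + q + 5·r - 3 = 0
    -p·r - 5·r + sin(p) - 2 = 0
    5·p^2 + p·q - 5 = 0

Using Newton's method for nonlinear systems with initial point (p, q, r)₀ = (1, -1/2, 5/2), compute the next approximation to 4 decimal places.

At (1, -1/2, 5/2): F = (7.7500, -16.158529, -0.5000).
Jacobian J = [[0, r + 1, q + 5], [-r + cos(p), 0, -p - 5], [10·p + q, p, 0]].
At the point, J = [[0.0000, 3.5000, 4.5000], [-1.959698, 0.0000, -6.0000], [9.5000, 1.0000, 0.0000]] (det J = -208.318640).
Solving J·Δ = −F gives Δ = (-0.0754, 1.2166, -2.6685).
Then the next iterate is (p, q, r)₁ = (0.9246, 0.7166, -0.1685).

(0.9246, 0.7166, -0.1685)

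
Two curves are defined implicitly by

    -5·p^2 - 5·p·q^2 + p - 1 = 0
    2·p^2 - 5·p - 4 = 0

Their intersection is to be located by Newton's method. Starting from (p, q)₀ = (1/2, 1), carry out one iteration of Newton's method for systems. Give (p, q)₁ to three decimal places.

(-1.500, 3.750)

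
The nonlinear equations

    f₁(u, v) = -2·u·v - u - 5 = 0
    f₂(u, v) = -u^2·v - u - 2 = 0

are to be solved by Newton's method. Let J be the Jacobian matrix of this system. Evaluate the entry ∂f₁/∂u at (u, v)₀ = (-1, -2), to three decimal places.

∂f₁/∂u = -2·v - 1.
At (-1, -2) this is 3.000.

3.000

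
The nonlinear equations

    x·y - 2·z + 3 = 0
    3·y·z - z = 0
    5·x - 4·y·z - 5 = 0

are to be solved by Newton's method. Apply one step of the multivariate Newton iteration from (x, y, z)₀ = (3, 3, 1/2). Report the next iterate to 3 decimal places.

(1.093, 1.140, 0.349)

At (3, 3, 1/2): F = (11.000, 4.000, 4.000).
Jacobian J = [[y, x, -2], [0, 3·z, 3·y - 1], [5, -4·z, -4·y]].
At the point, J = [[3.000, 3.000, -2.000], [0.000, 1.500, 8.000], [5.000, -2.000, -12.000]] (det J = 129.000).
Solving J·Δ = −F gives Δ = (-1.907, -1.860, -0.151).
Then the next iterate is (x, y, z)₁ = (1.093, 1.140, 0.349).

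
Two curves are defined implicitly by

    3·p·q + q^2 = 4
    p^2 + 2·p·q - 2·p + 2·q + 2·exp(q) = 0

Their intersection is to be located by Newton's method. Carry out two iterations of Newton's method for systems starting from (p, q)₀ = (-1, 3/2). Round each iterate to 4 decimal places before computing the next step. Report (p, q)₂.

At (-1, 3/2): F = (-6.2500, 11.963378).
Jacobian J = [[3·q, 3·p + 2·q], [2·p + 2·q - 2, 2·p + 2·exp(q) + 2]].
At the point, J = [[4.5000, 0.0000], [-1.0000, 8.963378]] (det J = 40.335202).
Solving J·Δ = −F gives Δ = (1.3889, -1.1797).
Then the next iterate is (p, q)₁ = (0.3889, 0.3203).
Round to (0.3889, 0.3203) and repeat: F = (-3.523714, 3.018254), J = [[0.9609, 1.8073], [-0.5816, 5.532882]].
Δ = (3.9184, -0.1336), so (p, q)₂ = (4.3073, 0.1867).

(4.3073, 0.1867)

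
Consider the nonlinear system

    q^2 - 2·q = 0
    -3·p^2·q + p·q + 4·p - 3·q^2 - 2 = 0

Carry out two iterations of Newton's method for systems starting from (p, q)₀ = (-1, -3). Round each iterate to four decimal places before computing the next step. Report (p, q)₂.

(-2.0010, -0.2978)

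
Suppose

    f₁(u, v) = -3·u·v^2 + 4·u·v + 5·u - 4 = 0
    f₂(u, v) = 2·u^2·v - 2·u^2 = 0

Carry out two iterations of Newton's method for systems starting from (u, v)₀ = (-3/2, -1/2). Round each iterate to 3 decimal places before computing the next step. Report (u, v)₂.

(-0.159, -1.726)

At (-3/2, -1/2): F = (-7.375, -6.750).
Jacobian J = [[-3·v^2 + 4·v + 5, -6·u·v + 4·u], [4·u·v - 4·u, 2·u^2]].
At the point, J = [[2.250, -10.500], [9.000, 4.500]] (det J = 104.625).
Solving J·Δ = −F gives Δ = (0.995, -0.489).
Then the next iterate is (u, v)₁ = (-0.505, -0.989).
Round to (-0.505, -0.989) and repeat: F = (-3.04537, -1.01449), J = [[-1.89036, -5.01667], [4.01778, 0.51005]].
Δ = (0.346, -0.737), so (u, v)₂ = (-0.159, -1.726).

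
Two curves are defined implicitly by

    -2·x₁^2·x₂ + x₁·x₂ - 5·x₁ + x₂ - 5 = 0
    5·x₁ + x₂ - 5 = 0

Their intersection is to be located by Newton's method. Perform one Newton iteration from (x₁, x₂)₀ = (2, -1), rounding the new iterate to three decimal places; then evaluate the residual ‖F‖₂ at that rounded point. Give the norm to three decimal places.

At (2, -1): F = (-10.000, 4.000).
Jacobian J = [[-4·x₁·x₂ + x₂ - 5, -2·x₁^2 + x₁ + 1], [5, 1]].
At the point, J = [[2.000, -5.000], [5.000, 1.000]] (det J = 27.000).
Solving J·Δ = −F gives Δ = (-0.370, -2.148).
Then the next iterate is (x₁, x₂)₁ = (1.630, -3.148).
Re-evaluating at (1.630, -3.148): F = (-4.70140, 0.002), so ‖F‖₂ = 4.701.

4.701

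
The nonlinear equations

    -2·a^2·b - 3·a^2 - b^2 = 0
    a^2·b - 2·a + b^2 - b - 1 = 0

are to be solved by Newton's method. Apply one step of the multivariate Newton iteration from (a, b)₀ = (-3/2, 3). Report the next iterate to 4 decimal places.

(-0.7874, 2.0467)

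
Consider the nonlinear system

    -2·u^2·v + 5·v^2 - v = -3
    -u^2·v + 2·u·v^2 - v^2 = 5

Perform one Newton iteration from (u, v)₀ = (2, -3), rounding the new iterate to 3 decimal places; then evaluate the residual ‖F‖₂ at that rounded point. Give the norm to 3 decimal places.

At (2, -3): F = (75.000, 34.000).
Jacobian J = [[-4·u·v, -2·u^2 + 10·v - 1], [-2·u·v + 2·v^2, -u^2 + 4·u·v - 2·v]].
At the point, J = [[24.000, -39.000], [30.000, -22.000]] (det J = 642.000).
Solving J·Δ = −F gives Δ = (0.505, 2.234).
Then the next iterate is (u, v)₁ = (2.505, -0.766).
Re-evaluating at (2.505, -0.766): F = (16.31312, 2.15956), so ‖F‖₂ = 16.455.

16.455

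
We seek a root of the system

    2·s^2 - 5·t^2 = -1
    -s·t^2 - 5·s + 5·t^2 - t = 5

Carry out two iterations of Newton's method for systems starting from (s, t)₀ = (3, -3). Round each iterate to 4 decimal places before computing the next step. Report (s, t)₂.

At (3, -3): F = (-26.0000, 1.0000).
Jacobian J = [[4·s, -10·t], [-t^2 - 5, -2·s·t + 10·t - 1]].
At the point, J = [[12.0000, 30.0000], [-14.0000, -13.0000]] (det J = 264.0000).
Solving J·Δ = −F gives Δ = (-1.1667, 1.3333).
Then the next iterate is (s, t)₁ = (1.8333, -1.6667).
Round to (1.8333, -1.6667) and repeat: F = (-6.167467, -3.703059), J = [[7.3332, 16.6670], [-7.777889, -11.555878]].
Δ = (-2.9624, 1.6734), so (s, t)₂ = (-1.1291, 0.0067).

(-1.1291, 0.0067)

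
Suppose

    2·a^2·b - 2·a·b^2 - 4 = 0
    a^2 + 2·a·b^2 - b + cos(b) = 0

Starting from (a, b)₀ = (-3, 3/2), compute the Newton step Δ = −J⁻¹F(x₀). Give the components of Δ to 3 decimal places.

(1.025, -0.373)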